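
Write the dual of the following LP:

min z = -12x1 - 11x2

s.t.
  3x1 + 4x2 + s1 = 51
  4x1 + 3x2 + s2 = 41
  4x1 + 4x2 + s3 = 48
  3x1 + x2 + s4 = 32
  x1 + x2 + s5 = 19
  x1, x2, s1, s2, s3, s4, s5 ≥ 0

Primal min cᵀx s.t. Ax ≤ b, x ≥ 0  →  Dual max −bᵀy s.t. Aᵀy ≥ −c, y ≥ 0.

Maximize: z = -51y1 - 41y2 - 48y3 - 32y4 - 19y5

Subject to:
  3y1 + 4y2 + 4y3 + 3y4 + y5 ≥ 12
  4y1 + 3y2 + 4y3 + y4 + y5 ≥ 11
  y1, y2, y3, y4, y5 ≥ 0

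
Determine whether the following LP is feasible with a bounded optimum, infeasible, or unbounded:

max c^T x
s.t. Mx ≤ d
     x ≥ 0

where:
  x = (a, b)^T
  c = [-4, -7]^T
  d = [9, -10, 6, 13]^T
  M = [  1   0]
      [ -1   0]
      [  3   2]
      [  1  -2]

Infeasible (no feasible solution exists)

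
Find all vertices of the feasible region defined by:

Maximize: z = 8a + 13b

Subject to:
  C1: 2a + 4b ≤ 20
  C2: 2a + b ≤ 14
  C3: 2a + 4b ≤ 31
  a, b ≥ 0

(0, 0), (7, 0), (6, 2), (0, 5)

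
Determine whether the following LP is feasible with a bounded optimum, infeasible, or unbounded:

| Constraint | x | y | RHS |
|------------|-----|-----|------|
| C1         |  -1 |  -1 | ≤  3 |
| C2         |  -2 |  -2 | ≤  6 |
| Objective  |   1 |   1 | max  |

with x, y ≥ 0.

Unbounded (objective can increase without bound)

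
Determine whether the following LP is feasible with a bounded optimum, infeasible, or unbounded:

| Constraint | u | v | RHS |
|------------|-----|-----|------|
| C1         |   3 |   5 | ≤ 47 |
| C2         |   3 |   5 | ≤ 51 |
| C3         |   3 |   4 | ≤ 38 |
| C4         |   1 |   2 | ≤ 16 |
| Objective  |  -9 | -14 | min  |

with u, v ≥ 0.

Feasible with a bounded optimal solution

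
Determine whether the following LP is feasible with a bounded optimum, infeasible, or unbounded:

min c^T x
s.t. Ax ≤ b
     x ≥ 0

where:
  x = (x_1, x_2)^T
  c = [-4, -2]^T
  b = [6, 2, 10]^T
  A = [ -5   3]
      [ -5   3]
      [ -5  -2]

Unbounded (objective can decrease without bound)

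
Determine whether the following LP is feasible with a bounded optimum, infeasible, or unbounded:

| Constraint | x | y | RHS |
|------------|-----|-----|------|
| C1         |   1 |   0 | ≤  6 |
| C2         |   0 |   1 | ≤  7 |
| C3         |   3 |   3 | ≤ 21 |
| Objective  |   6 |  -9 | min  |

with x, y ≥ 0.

Feasible with a bounded optimal solution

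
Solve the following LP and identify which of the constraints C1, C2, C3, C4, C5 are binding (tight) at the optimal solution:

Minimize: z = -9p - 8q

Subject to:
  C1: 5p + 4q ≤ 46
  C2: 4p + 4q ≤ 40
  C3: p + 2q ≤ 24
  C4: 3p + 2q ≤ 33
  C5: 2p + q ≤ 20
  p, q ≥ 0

At p = 6, q = 4, compute slack b - a·x for each constraint:
  C1: 46 − 46 = 0  (binding)
  C2: 40 − 40 = 0  (binding)
  C3: 24 − 14 = 10  (slack)
  C4: 33 − 26 = 7  (slack)
  C5: 20 − 16 = 4  (slack)

Optimal: p = 6, q = 4
Binding: C1, C2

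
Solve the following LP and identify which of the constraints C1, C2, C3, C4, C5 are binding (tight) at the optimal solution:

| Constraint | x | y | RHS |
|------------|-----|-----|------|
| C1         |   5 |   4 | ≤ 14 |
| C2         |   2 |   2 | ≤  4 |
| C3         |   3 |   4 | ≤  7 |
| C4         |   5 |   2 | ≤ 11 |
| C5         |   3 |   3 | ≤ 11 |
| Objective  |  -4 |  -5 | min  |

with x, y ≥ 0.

At x = 1, y = 1, compute slack b - a·x for each constraint:
  C1: 14 − 9 = 5  (slack)
  C2: 4 − 4 = 0  (binding)
  C3: 7 − 7 = 0  (binding)
  C4: 11 − 7 = 4  (slack)
  C5: 11 − 6 = 5  (slack)

Optimal: x = 1, y = 1
Binding: C2, C3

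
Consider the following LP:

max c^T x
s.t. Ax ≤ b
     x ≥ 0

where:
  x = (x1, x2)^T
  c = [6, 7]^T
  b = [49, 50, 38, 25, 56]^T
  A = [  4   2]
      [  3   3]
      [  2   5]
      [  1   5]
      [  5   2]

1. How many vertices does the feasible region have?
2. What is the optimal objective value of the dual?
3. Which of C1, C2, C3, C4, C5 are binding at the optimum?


1. 4
2. 81
3. C4, C5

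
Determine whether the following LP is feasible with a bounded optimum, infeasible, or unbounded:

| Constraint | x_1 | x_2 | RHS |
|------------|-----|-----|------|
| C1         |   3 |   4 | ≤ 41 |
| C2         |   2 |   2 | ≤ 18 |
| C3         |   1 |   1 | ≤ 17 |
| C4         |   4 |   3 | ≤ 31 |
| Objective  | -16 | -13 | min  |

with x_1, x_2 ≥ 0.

Feasible with a bounded optimal solution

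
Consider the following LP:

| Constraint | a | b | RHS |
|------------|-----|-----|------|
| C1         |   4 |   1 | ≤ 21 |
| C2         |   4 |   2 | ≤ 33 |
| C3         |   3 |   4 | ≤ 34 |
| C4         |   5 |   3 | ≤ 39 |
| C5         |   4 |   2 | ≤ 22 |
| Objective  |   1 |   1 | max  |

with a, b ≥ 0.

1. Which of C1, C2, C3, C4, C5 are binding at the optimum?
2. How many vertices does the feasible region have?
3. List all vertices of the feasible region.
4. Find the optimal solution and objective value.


1. C3, C5
2. 5
3. (0, 0), (5.25, 0), (5, 1), (2, 7), (0, 8.5)
4. a = 2, b = 7, z = 9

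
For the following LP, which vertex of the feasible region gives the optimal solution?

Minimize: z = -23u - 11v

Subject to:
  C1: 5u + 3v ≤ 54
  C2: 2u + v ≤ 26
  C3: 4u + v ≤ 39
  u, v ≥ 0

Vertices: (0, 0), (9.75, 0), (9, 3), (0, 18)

Evaluate the objective at each vertex of the feasible region:
  z(0, 0) = 0
  z(9.75, 0) = -224.2
  z(9, 3) = -240  ←
  z(0, 18) = -198
The minimum is at u = 9, v = 3.

(9, 3)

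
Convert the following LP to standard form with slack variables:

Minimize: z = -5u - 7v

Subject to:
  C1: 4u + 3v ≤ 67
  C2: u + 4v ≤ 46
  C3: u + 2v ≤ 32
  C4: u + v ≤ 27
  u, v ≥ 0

min z = -5u - 7v

s.t.
  4u + 3v + s1 = 67
  u + 4v + s2 = 46
  u + 2v + s3 = 32
  u + v + s4 = 27
  u, v, s1, s2, s3, s4 ≥ 0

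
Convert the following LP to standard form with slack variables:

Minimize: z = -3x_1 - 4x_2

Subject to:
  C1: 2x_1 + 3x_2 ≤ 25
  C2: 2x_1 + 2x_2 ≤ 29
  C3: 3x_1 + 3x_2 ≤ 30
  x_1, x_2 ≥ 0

min z = -3x_1 - 4x_2

s.t.
  2x_1 + 3x_2 + s1 = 25
  2x_1 + 2x_2 + s2 = 29
  3x_1 + 3x_2 + s3 = 30
  x_1, x_2, s1, s2, s3 ≥ 0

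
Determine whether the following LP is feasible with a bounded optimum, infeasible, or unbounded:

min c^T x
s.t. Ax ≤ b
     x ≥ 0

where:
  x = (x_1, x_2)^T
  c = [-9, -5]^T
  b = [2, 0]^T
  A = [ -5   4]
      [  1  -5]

Unbounded (objective can decrease without bound)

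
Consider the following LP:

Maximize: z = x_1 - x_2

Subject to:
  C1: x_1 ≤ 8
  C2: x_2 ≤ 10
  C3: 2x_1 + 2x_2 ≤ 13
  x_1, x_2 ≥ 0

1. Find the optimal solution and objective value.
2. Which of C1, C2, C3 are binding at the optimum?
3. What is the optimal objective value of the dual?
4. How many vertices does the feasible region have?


1. x_1 = 6.5, x_2 = 0, z = 6.5
2. C3
3. 6.5
4. 3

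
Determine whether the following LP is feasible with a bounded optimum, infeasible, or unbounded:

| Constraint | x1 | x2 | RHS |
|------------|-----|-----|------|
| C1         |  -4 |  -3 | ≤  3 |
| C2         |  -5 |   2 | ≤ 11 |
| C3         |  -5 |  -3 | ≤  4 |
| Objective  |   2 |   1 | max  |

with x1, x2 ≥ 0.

Unbounded (objective can increase without bound)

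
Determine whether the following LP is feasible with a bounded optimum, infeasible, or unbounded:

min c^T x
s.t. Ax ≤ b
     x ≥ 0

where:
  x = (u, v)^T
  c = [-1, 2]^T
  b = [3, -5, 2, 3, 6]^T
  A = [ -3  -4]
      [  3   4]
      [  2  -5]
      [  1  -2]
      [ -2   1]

Infeasible (no feasible solution exists)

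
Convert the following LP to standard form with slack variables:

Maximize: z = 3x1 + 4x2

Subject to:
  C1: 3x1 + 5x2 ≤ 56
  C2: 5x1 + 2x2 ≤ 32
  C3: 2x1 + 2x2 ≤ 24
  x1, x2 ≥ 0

max z = 3x1 + 4x2

s.t.
  3x1 + 5x2 + s1 = 56
  5x1 + 2x2 + s2 = 32
  2x1 + 2x2 + s3 = 24
  x1, x2, s1, s2, s3 ≥ 0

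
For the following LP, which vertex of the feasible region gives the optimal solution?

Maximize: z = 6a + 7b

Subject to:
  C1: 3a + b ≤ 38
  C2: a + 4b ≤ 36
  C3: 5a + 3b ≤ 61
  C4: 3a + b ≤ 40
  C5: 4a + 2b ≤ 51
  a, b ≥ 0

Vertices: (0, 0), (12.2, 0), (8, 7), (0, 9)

Evaluate the objective at each vertex of the feasible region:
  z(0, 0) = 0
  z(12.2, 0) = 73.2
  z(8, 7) = 97  ←
  z(0, 9) = 63
The maximum is at a = 8, b = 7.

(8, 7)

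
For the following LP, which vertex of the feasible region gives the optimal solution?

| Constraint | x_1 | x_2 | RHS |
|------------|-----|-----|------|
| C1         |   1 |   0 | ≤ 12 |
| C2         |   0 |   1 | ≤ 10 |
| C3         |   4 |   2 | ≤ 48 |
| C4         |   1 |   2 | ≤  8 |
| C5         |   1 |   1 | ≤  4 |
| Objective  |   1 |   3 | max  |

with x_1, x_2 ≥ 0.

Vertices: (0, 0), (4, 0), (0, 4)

Evaluate the objective at each vertex of the feasible region:
  z(0, 0) = 0
  z(4, 0) = 4
  z(0, 4) = 12  ←
The maximum is at x_1 = 0, x_2 = 4.

(0, 4)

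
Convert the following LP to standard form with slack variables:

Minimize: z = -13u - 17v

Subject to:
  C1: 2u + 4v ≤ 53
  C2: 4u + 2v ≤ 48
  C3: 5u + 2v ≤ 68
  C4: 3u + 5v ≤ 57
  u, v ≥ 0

min z = -13u - 17v

s.t.
  2u + 4v + s1 = 53
  4u + 2v + s2 = 48
  5u + 2v + s3 = 68
  3u + 5v + s4 = 57
  u, v, s1, s2, s3, s4 ≥ 0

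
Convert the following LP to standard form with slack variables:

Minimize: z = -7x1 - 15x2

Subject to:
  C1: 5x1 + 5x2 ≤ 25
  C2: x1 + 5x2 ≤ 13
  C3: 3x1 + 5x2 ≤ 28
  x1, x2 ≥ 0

min z = -7x1 - 15x2

s.t.
  5x1 + 5x2 + s1 = 25
  x1 + 5x2 + s2 = 13
  3x1 + 5x2 + s3 = 28
  x1, x2, s1, s2, s3 ≥ 0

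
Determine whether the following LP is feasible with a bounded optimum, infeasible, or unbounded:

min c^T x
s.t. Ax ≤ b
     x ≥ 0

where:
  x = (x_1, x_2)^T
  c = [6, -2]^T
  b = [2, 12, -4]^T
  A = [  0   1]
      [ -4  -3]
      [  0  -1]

Infeasible (no feasible solution exists)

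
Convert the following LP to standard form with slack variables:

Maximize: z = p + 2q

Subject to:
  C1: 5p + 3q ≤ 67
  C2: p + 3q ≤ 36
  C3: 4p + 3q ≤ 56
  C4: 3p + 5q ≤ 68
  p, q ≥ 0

max z = p + 2q

s.t.
  5p + 3q + s1 = 67
  p + 3q + s2 = 36
  4p + 3q + s3 = 56
  3p + 5q + s4 = 68
  p, q, s1, s2, s3, s4 ≥ 0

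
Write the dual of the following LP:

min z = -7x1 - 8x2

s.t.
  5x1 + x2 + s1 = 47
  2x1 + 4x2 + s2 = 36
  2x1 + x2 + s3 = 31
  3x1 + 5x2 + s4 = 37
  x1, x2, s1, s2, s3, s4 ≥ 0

Primal min cᵀx s.t. Ax ≤ b, x ≥ 0  →  Dual max −bᵀy s.t. Aᵀy ≥ −c, y ≥ 0.

Maximize: z = -47y1 - 36y2 - 31y3 - 37y4

Subject to:
  5y1 + 2y2 + 2y3 + 3y4 ≥ 7
  y1 + 4y2 + y3 + 5y4 ≥ 8
  y1, y2, y3, y4 ≥ 0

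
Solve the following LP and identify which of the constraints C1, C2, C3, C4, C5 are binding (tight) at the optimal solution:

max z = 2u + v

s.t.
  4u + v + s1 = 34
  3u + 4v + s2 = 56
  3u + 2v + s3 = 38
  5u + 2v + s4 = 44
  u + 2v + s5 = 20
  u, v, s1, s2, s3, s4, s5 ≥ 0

At u = 6, v = 7, compute slack b - a·x for each constraint:
  C1: 34 − 31 = 3  (slack)
  C2: 56 − 46 = 10  (slack)
  C3: 38 − 32 = 6  (slack)
  C4: 44 − 44 = 0  (binding)
  C5: 20 − 20 = 0  (binding)

Optimal: u = 6, v = 7
Binding: C4, C5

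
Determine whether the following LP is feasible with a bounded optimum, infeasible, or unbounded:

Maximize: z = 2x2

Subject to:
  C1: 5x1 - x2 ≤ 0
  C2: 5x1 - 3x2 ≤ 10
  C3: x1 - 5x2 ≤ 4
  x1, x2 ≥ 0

Unbounded (objective can increase without bound)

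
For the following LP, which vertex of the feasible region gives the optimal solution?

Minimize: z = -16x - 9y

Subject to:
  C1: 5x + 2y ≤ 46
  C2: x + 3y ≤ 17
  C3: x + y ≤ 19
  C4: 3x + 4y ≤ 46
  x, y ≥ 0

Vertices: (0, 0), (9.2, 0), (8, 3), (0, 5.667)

Evaluate the objective at each vertex of the feasible region:
  z(0, 0) = 0
  z(9.2, 0) = -147.2
  z(8, 3) = -155  ←
  z(0, 5.667) = -51
The minimum is at x = 8, y = 3.

(8, 3)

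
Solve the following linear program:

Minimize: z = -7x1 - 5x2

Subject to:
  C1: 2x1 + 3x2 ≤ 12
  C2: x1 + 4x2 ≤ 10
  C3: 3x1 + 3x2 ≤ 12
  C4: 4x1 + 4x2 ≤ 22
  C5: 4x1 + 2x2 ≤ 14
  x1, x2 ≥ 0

Evaluate the objective at each vertex of the feasible region:
  z(0, 0) = 0
  z(3.5, 0) = -24.5
  z(3, 1) = -26  ←
  z(2, 2) = -24
  z(0, 2.5) = -12.5
The minimum is at x1 = 3, x2 = 1.

x1 = 3, x2 = 1, z = -26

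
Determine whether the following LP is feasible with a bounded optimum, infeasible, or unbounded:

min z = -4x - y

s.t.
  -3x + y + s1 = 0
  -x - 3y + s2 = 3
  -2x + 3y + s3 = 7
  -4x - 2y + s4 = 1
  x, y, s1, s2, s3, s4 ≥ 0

Unbounded (objective can decrease without bound)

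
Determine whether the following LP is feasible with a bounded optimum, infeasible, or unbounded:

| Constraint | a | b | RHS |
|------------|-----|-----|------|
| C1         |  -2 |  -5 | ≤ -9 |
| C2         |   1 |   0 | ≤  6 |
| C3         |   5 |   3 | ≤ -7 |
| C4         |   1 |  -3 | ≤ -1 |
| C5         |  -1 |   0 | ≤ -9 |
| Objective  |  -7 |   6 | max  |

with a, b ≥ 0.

Infeasible (no feasible solution exists)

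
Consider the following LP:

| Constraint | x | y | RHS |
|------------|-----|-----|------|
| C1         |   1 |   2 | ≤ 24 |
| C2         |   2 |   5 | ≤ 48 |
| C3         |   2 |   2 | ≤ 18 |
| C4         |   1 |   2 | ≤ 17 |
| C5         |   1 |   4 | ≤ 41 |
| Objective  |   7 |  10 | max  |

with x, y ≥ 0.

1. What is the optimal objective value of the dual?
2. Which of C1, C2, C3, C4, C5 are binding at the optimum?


1. 87
2. C3, C4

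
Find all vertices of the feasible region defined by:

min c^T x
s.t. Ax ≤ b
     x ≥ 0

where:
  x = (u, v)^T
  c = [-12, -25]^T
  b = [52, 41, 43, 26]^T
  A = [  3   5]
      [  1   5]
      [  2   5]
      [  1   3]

(0, 0), (17.33, 0), (9, 5), (2, 7.8), (0, 8.2)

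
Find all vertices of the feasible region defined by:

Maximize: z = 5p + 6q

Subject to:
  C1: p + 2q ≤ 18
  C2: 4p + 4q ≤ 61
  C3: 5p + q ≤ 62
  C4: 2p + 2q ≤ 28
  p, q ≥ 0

(0, 0), (12.4, 0), (12, 2), (10, 4), (0, 9)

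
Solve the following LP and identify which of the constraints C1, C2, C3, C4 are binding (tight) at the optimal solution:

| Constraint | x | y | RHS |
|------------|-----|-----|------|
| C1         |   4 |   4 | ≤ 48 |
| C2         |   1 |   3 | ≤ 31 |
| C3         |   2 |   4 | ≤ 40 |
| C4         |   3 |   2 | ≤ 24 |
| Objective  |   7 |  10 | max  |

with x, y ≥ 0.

At x = 2, y = 9, compute slack b - a·x for each constraint:
  C1: 48 − 44 = 4  (slack)
  C2: 31 − 29 = 2  (slack)
  C3: 40 − 40 = 0  (binding)
  C4: 24 − 24 = 0  (binding)

Optimal: x = 2, y = 9
Binding: C3, C4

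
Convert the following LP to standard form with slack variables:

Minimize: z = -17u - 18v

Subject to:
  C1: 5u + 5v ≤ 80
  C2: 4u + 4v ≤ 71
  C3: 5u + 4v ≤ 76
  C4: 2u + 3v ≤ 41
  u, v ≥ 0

min z = -17u - 18v

s.t.
  5u + 5v + s1 = 80
  4u + 4v + s2 = 71
  5u + 4v + s3 = 76
  2u + 3v + s4 = 41
  u, v, s1, s2, s3, s4 ≥ 0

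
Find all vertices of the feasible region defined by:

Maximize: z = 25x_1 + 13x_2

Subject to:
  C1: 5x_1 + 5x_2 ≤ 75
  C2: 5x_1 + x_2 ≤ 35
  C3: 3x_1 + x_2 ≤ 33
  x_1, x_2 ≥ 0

(0, 0), (7, 0), (5, 10), (0, 15)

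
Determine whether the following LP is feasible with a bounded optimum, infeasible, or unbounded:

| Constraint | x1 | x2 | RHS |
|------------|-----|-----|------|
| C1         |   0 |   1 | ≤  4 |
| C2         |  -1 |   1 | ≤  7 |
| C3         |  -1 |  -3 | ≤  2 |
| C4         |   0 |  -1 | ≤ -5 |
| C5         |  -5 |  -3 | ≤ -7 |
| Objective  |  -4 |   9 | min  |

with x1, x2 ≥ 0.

Infeasible (no feasible solution exists)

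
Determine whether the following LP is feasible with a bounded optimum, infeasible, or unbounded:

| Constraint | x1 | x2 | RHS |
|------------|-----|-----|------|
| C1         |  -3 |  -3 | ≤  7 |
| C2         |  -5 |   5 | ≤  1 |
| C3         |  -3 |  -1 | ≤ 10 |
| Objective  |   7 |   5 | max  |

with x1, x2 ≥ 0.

Unbounded (objective can increase without bound)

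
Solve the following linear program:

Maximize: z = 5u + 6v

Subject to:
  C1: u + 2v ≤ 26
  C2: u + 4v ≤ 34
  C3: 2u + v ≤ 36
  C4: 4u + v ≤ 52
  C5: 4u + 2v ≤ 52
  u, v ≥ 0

Evaluate the objective at each vertex of the feasible region:
  z(0, 0) = 0
  z(13, 0) = 65
  z(10, 6) = 86  ←
  z(0, 8.5) = 51
The maximum is at u = 10, v = 6.

u = 10, v = 6, z = 86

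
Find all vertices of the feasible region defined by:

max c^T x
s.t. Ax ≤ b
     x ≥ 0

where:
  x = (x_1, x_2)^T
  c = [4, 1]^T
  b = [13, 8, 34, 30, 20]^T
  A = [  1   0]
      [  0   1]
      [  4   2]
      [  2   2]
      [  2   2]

(0, 0), (8.5, 0), (7, 3), (2, 8), (0, 8)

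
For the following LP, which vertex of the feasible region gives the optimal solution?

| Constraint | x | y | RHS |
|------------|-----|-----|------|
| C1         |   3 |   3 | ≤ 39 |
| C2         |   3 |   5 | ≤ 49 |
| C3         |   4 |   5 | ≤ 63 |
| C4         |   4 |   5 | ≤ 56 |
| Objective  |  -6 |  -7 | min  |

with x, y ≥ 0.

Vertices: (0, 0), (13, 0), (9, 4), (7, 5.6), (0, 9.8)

Evaluate the objective at each vertex of the feasible region:
  z(0, 0) = 0
  z(13, 0) = -78
  z(9, 4) = -82  ←
  z(7, 5.6) = -81.2
  z(0, 9.8) = -68.6
The minimum is at x = 9, y = 4.

(9, 4)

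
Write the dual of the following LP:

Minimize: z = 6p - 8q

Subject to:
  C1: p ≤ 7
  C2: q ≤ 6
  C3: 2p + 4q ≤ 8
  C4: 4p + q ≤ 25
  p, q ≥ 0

Primal min cᵀx s.t. Ax ≤ b, x ≥ 0  →  Dual max −bᵀy s.t. Aᵀy ≥ −c, y ≥ 0.

Maximize: z = -7y1 - 6y2 - 8y3 - 25y4

Subject to:
  y1 + 2y3 + 4y4 ≥ -6
  y2 + 4y3 + y4 ≥ 8
  y1, y2, y3, y4 ≥ 0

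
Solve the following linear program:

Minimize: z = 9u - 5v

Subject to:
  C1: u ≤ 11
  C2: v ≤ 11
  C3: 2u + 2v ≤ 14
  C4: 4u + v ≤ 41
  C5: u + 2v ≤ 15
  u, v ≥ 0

Evaluate the objective at each vertex of the feasible region:
  z(0, 0) = 0
  z(7, 0) = 63
  z(0, 7) = -35  ←
The minimum is at u = 0, v = 7.

u = 0, v = 7, z = -35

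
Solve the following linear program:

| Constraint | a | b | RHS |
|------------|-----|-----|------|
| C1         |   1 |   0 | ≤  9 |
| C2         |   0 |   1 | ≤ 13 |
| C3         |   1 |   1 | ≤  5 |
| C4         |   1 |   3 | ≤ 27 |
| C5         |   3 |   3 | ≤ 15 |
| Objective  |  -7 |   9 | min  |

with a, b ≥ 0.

Evaluate the objective at each vertex of the feasible region:
  z(0, 0) = 0
  z(5, 0) = -35  ←
  z(0, 5) = 45
The minimum is at a = 5, b = 0.

a = 5, b = 0, z = -35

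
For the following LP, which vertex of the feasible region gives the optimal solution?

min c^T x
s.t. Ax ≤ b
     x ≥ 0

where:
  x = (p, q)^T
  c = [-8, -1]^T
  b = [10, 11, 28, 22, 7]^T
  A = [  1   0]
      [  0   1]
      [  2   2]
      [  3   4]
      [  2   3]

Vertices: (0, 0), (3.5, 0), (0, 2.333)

Evaluate the objective at each vertex of the feasible region:
  z(0, 0) = 0
  z(3.5, 0) = -28  ←
  z(0, 2.333) = -2.333
The minimum is at p = 3.5, q = 0.

(3.5, 0)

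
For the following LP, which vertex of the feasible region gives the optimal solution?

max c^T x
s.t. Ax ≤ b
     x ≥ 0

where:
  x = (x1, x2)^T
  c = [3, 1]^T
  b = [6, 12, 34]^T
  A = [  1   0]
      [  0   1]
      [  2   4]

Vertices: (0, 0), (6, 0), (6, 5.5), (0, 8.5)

Evaluate the objective at each vertex of the feasible region:
  z(0, 0) = 0
  z(6, 0) = 18
  z(6, 5.5) = 23.5  ←
  z(0, 8.5) = 8.5
The maximum is at x1 = 6, x2 = 5.5.

(6, 5.5)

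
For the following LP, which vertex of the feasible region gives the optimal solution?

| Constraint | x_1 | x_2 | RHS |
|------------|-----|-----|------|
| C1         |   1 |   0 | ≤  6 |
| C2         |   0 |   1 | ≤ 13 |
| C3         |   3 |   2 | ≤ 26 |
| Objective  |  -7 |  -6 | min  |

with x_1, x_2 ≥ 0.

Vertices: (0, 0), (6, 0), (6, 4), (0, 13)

Evaluate the objective at each vertex of the feasible region:
  z(0, 0) = 0
  z(6, 0) = -42
  z(6, 4) = -66
  z(0, 13) = -78  ←
The minimum is at x_1 = 0, x_2 = 13.

(0, 13)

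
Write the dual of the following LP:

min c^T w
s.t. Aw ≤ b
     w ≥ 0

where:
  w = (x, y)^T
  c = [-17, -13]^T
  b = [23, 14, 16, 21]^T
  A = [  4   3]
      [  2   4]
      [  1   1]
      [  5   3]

Primal min cᵀx s.t. Ax ≤ b, x ≥ 0  →  Dual max −bᵀy s.t. Aᵀy ≥ −c, y ≥ 0.

Maximize: z = -23y1 - 14y2 - 16y3 - 21y4

Subject to:
  4y1 + 2y2 + y3 + 5y4 ≥ 17
  3y1 + 4y2 + y3 + 3y4 ≥ 13
  y1, y2, y3, y4 ≥ 0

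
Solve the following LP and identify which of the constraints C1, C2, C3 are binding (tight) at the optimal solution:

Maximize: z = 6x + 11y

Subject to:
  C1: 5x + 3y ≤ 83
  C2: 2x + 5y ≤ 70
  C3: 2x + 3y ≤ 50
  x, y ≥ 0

At x = 10, y = 10, compute slack b - a·x for each constraint:
  C1: 83 − 80 = 3  (slack)
  C2: 70 − 70 = 0  (binding)
  C3: 50 − 50 = 0  (binding)

Optimal: x = 10, y = 10
Binding: C2, C3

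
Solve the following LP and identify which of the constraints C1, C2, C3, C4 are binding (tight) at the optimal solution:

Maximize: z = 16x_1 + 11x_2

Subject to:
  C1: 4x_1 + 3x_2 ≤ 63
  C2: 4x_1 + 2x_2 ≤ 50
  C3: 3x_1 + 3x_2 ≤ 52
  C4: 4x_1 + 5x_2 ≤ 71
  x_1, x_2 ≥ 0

At x_1 = 9, x_2 = 7, compute slack b - a·x for each constraint:
  C1: 63 − 57 = 6  (slack)
  C2: 50 − 50 = 0  (binding)
  C3: 52 − 48 = 4  (slack)
  C4: 71 − 71 = 0  (binding)

Optimal: x_1 = 9, x_2 = 7
Binding: C2, C4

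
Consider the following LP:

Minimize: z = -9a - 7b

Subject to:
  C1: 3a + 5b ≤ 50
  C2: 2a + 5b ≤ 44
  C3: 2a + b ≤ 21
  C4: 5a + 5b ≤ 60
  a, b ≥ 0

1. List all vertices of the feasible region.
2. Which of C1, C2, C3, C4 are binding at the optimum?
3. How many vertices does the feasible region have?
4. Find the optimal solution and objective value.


1. (0, 0), (10.5, 0), (9, 3), (5.333, 6.667), (0, 8.8)
2. C3, C4
3. 5
4. a = 9, b = 3, z = -102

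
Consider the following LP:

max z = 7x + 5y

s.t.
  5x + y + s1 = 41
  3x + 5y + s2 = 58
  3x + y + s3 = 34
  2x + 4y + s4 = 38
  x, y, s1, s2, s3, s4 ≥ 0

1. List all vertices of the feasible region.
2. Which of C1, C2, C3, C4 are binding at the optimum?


1. (0, 0), (8.2, 0), (7, 6), (0, 9.5)
2. C1, C4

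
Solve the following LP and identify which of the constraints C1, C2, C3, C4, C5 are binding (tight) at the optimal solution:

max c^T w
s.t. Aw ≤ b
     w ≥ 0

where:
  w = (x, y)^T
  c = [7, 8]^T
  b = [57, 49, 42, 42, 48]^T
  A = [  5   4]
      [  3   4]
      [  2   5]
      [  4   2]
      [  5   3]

At x = 6, y = 6, compute slack b - a·x for each constraint:
  C1: 57 − 54 = 3  (slack)
  C2: 49 − 42 = 7  (slack)
  C3: 42 − 42 = 0  (binding)
  C4: 42 − 36 = 6  (slack)
  C5: 48 − 48 = 0  (binding)

Optimal: x = 6, y = 6
Binding: C3, C5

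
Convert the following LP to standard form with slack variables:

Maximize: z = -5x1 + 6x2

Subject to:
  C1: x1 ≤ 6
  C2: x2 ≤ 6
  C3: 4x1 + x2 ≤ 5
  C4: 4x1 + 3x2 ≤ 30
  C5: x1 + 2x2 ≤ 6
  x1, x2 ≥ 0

max z = -5x1 + 6x2

s.t.
  x1 + s1 = 6
  x2 + s2 = 6
  4x1 + x2 + s3 = 5
  4x1 + 3x2 + s4 = 30
  x1 + 2x2 + s5 = 6
  x1, x2, s1, s2, s3, s4, s5 ≥ 0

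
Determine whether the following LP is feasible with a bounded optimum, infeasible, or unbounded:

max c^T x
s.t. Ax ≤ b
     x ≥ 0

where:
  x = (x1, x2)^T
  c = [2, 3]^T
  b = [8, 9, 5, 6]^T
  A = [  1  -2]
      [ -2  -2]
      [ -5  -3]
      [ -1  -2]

Unbounded (objective can increase without bound)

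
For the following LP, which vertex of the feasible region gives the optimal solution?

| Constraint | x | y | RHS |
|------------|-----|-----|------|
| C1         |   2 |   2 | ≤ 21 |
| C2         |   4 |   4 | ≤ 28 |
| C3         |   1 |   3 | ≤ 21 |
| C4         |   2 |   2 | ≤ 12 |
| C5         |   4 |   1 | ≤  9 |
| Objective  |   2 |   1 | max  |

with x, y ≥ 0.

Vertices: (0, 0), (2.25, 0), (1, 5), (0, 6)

Evaluate the objective at each vertex of the feasible region:
  z(0, 0) = 0
  z(2.25, 0) = 4.5
  z(1, 5) = 7  ←
  z(0, 6) = 6
The maximum is at x = 1, y = 5.

(1, 5)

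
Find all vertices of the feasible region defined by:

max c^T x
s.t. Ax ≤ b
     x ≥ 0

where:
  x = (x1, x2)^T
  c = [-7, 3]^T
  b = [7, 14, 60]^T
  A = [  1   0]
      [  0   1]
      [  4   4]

(0, 0), (7, 0), (7, 8), (1, 14), (0, 14)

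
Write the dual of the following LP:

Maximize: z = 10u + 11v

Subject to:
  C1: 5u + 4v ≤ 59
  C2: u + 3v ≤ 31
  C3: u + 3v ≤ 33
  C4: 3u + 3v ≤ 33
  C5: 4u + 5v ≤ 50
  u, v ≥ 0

Primal max cᵀx s.t. Ax ≤ b, x ≥ 0  →  Dual min bᵀy s.t. Aᵀy ≥ c, y ≥ 0.

Minimize: z = 59y1 + 31y2 + 33y3 + 33y4 + 50y5

Subject to:
  5y1 + y2 + y3 + 3y4 + 4y5 ≥ 10
  4y1 + 3y2 + 3y3 + 3y4 + 5y5 ≥ 11
  y1, y2, y3, y4, y5 ≥ 0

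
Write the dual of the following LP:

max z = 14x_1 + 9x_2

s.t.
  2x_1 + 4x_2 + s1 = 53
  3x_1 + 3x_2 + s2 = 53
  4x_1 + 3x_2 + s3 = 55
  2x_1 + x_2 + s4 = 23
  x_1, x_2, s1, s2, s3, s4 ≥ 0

Primal max cᵀx s.t. Ax ≤ b, x ≥ 0  →  Dual min bᵀy s.t. Aᵀy ≥ c, y ≥ 0.

Minimize: z = 53y1 + 53y2 + 55y3 + 23y4

Subject to:
  2y1 + 3y2 + 4y3 + 2y4 ≥ 14
  4y1 + 3y2 + 3y3 + y4 ≥ 9
  y1, y2, y3, y4 ≥ 0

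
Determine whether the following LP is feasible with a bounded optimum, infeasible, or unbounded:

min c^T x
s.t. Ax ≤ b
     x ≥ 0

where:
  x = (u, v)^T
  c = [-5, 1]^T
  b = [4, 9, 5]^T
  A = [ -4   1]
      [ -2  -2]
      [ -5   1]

Unbounded (objective can decrease without bound)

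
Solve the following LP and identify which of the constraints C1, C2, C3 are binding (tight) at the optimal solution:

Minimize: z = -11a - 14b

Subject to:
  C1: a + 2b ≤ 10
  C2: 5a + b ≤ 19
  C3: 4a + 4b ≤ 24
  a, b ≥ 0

At a = 2, b = 4, compute slack b - a·x for each constraint:
  C1: 10 − 10 = 0  (binding)
  C2: 19 − 14 = 5  (slack)
  C3: 24 − 24 = 0  (binding)

Optimal: a = 2, b = 4
Binding: C1, C3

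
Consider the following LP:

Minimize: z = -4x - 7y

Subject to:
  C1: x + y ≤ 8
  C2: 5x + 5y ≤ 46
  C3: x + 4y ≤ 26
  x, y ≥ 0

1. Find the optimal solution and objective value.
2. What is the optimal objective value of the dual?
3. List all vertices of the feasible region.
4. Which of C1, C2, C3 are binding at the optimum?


1. x = 2, y = 6, z = -50
2. -50
3. (0, 0), (8, 0), (2, 6), (0, 6.5)
4. C1, C3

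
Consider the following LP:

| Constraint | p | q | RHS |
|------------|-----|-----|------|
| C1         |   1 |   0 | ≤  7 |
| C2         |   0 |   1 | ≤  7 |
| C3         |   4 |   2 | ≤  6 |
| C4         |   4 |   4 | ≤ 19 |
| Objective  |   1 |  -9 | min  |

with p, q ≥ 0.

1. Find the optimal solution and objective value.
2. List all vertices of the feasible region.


1. p = 0, q = 3, z = -27
2. (0, 0), (1.5, 0), (0, 3)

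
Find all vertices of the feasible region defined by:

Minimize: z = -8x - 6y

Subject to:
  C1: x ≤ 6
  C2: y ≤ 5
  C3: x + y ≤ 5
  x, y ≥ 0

(0, 0), (5, 0), (0, 5)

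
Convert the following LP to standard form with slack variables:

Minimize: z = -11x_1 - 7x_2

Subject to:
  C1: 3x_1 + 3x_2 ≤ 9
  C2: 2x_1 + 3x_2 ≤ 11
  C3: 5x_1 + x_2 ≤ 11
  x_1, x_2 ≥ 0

min z = -11x_1 - 7x_2

s.t.
  3x_1 + 3x_2 + s1 = 9
  2x_1 + 3x_2 + s2 = 11
  5x_1 + x_2 + s3 = 11
  x_1, x_2, s1, s2, s3 ≥ 0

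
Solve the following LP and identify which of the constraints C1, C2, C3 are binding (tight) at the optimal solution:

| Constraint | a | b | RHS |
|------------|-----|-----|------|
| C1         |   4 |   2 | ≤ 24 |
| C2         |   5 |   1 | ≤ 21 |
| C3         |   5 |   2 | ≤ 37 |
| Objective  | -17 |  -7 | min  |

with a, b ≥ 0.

At a = 3, b = 6, compute slack b - a·x for each constraint:
  C1: 24 − 24 = 0  (binding)
  C2: 21 − 21 = 0  (binding)
  C3: 37 − 27 = 10  (slack)

Optimal: a = 3, b = 6
Binding: C1, C2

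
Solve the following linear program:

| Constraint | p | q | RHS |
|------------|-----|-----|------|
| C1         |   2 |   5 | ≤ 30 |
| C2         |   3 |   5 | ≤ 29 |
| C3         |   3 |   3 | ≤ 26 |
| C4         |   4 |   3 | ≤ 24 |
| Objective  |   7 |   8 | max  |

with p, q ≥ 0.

Evaluate the objective at each vertex of the feasible region:
  z(0, 0) = 0
  z(6, 0) = 42
  z(3, 4) = 53  ←
  z(0, 5.8) = 46.4
The maximum is at p = 3, q = 4.

p = 3, q = 4, z = 53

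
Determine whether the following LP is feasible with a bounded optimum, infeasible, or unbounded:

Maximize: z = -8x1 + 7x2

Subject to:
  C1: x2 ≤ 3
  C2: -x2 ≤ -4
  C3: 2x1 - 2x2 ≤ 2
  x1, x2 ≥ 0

Infeasible (no feasible solution exists)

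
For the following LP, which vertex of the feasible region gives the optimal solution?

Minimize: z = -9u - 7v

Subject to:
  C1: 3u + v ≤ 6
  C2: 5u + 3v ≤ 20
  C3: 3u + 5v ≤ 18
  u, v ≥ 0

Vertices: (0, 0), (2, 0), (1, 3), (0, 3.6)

Evaluate the objective at each vertex of the feasible region:
  z(0, 0) = 0
  z(2, 0) = -18
  z(1, 3) = -30  ←
  z(0, 3.6) = -25.2
The minimum is at u = 1, v = 3.

(1, 3)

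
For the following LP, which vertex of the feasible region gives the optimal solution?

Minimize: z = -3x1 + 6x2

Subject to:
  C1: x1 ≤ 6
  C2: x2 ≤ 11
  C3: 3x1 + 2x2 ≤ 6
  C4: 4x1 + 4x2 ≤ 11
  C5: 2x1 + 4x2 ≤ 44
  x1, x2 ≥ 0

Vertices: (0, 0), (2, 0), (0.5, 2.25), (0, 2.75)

Evaluate the objective at each vertex of the feasible region:
  z(0, 0) = 0
  z(2, 0) = -6  ←
  z(0.5, 2.25) = 12
  z(0, 2.75) = 16.5
The minimum is at x1 = 2, x2 = 0.

(2, 0)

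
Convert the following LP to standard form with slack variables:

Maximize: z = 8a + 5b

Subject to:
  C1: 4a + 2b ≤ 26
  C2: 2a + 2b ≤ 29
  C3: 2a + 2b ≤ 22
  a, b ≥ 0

max z = 8a + 5b

s.t.
  4a + 2b + s1 = 26
  2a + 2b + s2 = 29
  2a + 2b + s3 = 22
  a, b, s1, s2, s3 ≥ 0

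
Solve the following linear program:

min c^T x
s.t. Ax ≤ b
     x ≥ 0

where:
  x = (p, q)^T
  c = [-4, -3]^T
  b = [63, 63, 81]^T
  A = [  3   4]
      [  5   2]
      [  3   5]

Evaluate the objective at each vertex of the feasible region:
  z(0, 0) = 0
  z(12.6, 0) = -50.4
  z(9, 9) = -63  ←
  z(0, 15.75) = -47.25
The minimum is at p = 9, q = 9.

p = 9, q = 9, z = -63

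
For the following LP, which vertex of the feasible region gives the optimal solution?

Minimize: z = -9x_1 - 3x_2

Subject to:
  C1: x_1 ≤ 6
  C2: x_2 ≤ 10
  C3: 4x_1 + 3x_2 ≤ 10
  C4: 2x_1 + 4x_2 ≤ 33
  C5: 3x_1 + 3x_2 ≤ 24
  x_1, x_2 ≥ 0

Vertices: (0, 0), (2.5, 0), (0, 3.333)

Evaluate the objective at each vertex of the feasible region:
  z(0, 0) = 0
  z(2.5, 0) = -22.5  ←
  z(0, 3.333) = -10
The minimum is at x_1 = 2.5, x_2 = 0.

(2.5, 0)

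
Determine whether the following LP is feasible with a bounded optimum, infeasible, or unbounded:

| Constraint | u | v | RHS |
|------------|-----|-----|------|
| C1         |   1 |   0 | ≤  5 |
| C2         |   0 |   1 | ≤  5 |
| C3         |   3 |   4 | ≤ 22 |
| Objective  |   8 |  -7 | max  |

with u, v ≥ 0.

Feasible with a bounded optimal solution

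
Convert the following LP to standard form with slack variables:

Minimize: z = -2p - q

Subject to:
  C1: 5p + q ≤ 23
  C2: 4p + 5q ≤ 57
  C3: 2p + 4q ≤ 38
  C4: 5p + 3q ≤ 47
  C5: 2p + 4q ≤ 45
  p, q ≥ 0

min z = -2p - q

s.t.
  5p + q + s1 = 23
  4p + 5q + s2 = 57
  2p + 4q + s3 = 38
  5p + 3q + s4 = 47
  2p + 4q + s5 = 45
  p, q, s1, s2, s3, s4, s5 ≥ 0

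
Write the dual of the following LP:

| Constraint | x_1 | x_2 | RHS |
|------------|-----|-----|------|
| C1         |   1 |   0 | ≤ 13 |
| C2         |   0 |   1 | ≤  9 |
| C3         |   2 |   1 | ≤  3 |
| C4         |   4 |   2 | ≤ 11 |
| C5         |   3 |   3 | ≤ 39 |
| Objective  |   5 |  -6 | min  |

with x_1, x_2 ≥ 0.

Primal min cᵀx s.t. Ax ≤ b, x ≥ 0  →  Dual max −bᵀy s.t. Aᵀy ≥ −c, y ≥ 0.

Maximize: z = -13y1 - 9y2 - 3y3 - 11y4 - 39y5

Subject to:
  y1 + 2y3 + 4y4 + 3y5 ≥ -5
  y2 + y3 + 2y4 + 3y5 ≥ 6
  y1, y2, y3, y4, y5 ≥ 0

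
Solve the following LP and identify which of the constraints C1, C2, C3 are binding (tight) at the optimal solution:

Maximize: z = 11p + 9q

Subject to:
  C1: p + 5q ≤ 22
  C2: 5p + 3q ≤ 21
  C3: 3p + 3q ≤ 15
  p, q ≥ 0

At p = 3, q = 2, compute slack b - a·x for each constraint:
  C1: 22 − 13 = 9  (slack)
  C2: 21 − 21 = 0  (binding)
  C3: 15 − 15 = 0  (binding)

Optimal: p = 3, q = 2
Binding: C2, C3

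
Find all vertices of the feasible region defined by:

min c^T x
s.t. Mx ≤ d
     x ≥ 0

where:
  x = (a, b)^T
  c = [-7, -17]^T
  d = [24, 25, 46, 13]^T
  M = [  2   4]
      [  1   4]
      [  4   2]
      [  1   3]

(0, 0), (11.5, 0), (11.33, 0.3333), (10, 1), (0, 4.333)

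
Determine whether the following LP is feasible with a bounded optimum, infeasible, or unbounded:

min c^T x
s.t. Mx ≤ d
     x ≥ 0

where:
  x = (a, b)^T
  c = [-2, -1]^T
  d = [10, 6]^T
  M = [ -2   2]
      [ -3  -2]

Unbounded (objective can decrease without bound)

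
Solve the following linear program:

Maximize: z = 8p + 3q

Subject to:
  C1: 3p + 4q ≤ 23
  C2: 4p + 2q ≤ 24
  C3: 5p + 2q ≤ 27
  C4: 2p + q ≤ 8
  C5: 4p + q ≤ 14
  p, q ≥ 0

Evaluate the objective at each vertex of the feasible region:
  z(0, 0) = 0
  z(3.5, 0) = 28
  z(3, 2) = 30  ←
  z(1.8, 4.4) = 27.6
  z(0, 5.75) = 17.25
The maximum is at p = 3, q = 2.

p = 3, q = 2, z = 30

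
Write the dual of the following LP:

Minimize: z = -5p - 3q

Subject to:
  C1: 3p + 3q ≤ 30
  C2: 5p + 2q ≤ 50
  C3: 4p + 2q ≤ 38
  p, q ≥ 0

Primal min cᵀx s.t. Ax ≤ b, x ≥ 0  →  Dual max −bᵀy s.t. Aᵀy ≥ −c, y ≥ 0.

Maximize: z = -30y1 - 50y2 - 38y3

Subject to:
  3y1 + 5y2 + 4y3 ≥ 5
  3y1 + 2y2 + 2y3 ≥ 3
  y1, y2, y3 ≥ 0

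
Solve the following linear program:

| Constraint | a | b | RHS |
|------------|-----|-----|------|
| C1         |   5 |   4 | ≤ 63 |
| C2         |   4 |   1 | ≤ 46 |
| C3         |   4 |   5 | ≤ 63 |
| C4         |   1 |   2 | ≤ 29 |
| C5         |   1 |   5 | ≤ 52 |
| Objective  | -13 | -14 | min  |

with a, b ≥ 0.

Evaluate the objective at each vertex of the feasible region:
  z(0, 0) = 0
  z(11.5, 0) = -149.5
  z(11, 2) = -171
  z(7, 7) = -189  ←
  z(3.667, 9.667) = -183
  z(0, 10.4) = -145.6
The minimum is at a = 7, b = 7.

a = 7, b = 7, z = -189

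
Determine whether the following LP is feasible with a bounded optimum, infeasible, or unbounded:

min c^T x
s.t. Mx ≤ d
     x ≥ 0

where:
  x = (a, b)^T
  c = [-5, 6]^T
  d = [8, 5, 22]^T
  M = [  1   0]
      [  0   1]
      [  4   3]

Feasible with a bounded optimal solution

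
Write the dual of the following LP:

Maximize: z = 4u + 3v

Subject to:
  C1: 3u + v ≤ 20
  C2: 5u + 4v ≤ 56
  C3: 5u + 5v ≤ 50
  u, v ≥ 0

Primal max cᵀx s.t. Ax ≤ b, x ≥ 0  →  Dual min bᵀy s.t. Aᵀy ≥ c, y ≥ 0.

Minimize: z = 20y1 + 56y2 + 50y3

Subject to:
  3y1 + 5y2 + 5y3 ≥ 4
  y1 + 4y2 + 5y3 ≥ 3
  y1, y2, y3 ≥ 0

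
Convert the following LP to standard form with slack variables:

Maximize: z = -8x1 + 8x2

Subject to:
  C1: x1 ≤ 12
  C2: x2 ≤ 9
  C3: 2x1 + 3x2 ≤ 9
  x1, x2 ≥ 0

max z = -8x1 + 8x2

s.t.
  x1 + s1 = 12
  x2 + s2 = 9
  2x1 + 3x2 + s3 = 9
  x1, x2, s1, s2, s3 ≥ 0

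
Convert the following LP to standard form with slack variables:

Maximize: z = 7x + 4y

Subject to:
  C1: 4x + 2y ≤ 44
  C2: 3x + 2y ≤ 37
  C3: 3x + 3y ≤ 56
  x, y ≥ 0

max z = 7x + 4y

s.t.
  4x + 2y + s1 = 44
  3x + 2y + s2 = 37
  3x + 3y + s3 = 56
  x, y, s1, s2, s3 ≥ 0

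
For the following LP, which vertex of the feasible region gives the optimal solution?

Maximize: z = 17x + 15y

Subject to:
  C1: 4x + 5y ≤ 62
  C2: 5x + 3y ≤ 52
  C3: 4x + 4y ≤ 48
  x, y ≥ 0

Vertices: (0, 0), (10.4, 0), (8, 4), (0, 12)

Evaluate the objective at each vertex of the feasible region:
  z(0, 0) = 0
  z(10.4, 0) = 176.8
  z(8, 4) = 196  ←
  z(0, 12) = 180
The maximum is at x = 8, y = 4.

(8, 4)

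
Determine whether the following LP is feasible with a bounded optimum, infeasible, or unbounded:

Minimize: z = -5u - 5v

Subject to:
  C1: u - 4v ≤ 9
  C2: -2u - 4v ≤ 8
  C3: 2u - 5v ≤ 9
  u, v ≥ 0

Unbounded (objective can decrease without bound)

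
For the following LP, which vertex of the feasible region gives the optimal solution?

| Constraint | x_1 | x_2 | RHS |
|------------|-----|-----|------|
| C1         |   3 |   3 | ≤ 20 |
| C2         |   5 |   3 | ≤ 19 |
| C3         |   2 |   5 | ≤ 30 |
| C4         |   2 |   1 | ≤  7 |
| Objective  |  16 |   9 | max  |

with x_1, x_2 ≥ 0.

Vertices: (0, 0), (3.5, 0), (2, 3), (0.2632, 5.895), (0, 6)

Evaluate the objective at each vertex of the feasible region:
  z(0, 0) = 0
  z(3.5, 0) = 56
  z(2, 3) = 59  ←
  z(0.2632, 5.895) = 57.26
  z(0, 6) = 54
The maximum is at x_1 = 2, x_2 = 3.

(2, 3)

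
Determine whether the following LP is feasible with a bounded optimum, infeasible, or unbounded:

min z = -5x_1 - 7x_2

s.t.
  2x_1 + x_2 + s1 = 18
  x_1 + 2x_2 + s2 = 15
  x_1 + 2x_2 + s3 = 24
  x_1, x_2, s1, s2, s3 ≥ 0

Feasible with a bounded optimal solution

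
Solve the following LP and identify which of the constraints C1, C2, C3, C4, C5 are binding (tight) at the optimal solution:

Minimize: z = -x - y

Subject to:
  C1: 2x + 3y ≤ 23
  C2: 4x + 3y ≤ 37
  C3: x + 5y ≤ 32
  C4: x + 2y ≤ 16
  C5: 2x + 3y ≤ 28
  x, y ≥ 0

At x = 7, y = 3, compute slack b - a·x for each constraint:
  C1: 23 − 23 = 0  (binding)
  C2: 37 − 37 = 0  (binding)
  C3: 32 − 22 = 10  (slack)
  C4: 16 − 13 = 3  (slack)
  C5: 28 − 23 = 5  (slack)

Optimal: x = 7, y = 3
Binding: C1, C2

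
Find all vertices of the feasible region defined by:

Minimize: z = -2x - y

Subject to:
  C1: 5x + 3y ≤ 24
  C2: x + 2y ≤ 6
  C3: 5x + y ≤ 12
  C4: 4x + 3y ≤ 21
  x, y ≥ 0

(0, 0), (2.4, 0), (2, 2), (0, 3)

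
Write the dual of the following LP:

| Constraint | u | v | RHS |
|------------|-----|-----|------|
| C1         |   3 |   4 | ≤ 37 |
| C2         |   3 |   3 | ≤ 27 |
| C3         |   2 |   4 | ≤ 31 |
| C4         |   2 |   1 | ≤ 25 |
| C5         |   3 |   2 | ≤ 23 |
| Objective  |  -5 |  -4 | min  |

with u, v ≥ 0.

Primal min cᵀx s.t. Ax ≤ b, x ≥ 0  →  Dual max −bᵀy s.t. Aᵀy ≥ −c, y ≥ 0.

Maximize: z = -37y1 - 27y2 - 31y3 - 25y4 - 23y5

Subject to:
  3y1 + 3y2 + 2y3 + 2y4 + 3y5 ≥ 5
  4y1 + 3y2 + 4y3 + y4 + 2y5 ≥ 4
  y1, y2, y3, y4, y5 ≥ 0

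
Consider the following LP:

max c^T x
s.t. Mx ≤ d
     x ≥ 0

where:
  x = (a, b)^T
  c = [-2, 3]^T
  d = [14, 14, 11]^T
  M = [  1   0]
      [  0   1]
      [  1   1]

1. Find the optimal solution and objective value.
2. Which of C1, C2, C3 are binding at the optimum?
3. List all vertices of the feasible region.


1. a = 0, b = 11, z = 33
2. C3
3. (0, 0), (11, 0), (0, 11)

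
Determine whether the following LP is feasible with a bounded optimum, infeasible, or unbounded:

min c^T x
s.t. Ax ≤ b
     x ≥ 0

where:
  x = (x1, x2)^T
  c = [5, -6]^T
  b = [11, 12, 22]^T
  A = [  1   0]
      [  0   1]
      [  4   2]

Feasible with a bounded optimal solution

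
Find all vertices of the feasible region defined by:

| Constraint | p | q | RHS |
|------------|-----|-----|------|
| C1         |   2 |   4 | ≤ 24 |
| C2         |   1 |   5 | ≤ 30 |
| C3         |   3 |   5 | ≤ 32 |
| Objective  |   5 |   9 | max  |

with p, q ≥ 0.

(0, 0), (10.67, 0), (4, 4), (0, 6)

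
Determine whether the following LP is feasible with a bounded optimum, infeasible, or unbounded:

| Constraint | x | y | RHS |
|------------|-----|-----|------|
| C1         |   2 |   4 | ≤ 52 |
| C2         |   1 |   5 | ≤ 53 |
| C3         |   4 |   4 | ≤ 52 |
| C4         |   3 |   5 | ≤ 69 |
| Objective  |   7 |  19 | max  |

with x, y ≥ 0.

Feasible with a bounded optimal solution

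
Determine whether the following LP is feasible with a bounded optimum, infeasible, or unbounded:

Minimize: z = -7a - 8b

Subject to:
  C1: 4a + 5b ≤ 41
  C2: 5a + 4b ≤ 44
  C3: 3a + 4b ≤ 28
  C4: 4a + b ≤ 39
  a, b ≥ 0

Feasible with a bounded optimal solution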